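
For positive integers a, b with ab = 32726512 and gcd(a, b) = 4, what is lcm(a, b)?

Since gcd(a,b)·lcm(a,b) = ab, lcm = 32726512/4 = 8181628.

8181628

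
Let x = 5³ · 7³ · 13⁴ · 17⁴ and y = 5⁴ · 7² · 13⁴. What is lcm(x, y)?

511379403364375

max exponent per prime: 5⁴ · 7³ · 13⁴ · 17⁴ = 511379403364375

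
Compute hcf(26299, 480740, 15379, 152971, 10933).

13

26299 = 7 · 13 · 17²; 480740 = 2² · 5 · 13 · 43²; 15379 = 7 · 13³; 152971 = 7 · 13 · 41²; 10933 = 13 · 29²
gcd takes min exponent of each prime: 13 = 13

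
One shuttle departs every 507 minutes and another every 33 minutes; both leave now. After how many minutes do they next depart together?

gcd first: 507 = 15·33 + 12; 33 = 2·12 + 9; 12 = 1·9 + 3; 9 = 3·3 + 0 → gcd = 3
lcm = 507·33/gcd = 16731/3 = 5577

5577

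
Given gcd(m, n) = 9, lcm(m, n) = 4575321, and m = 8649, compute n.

Using mn = gcd(m,n)·lcm(m,n) = 9·4575321 = 41177889, we get n = 41177889/8649 = 4761.

4761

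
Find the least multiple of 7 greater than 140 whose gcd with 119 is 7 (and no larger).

147

Multiples of 7 above 140: 7·21, 7·22, … . Need the cofactor coprime to 119/7 = 17.
Checking s = 21, 22, … the first with gcd(s, 17) = 1 is s = 21, giving 147.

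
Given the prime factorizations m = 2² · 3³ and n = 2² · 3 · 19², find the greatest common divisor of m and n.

min exponent per shared prime: 2² · 3 = 12

12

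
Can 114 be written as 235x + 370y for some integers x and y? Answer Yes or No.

No

gcd(235, 370): 370 = 1·235 + 135; 235 = 1·135 + 100; 135 = 1·100 + 35; 100 = 2·35 + 30; 35 = 1·30 + 5; 30 = 6·5 + 0 → 5
5 does not divide 114, so a solution does not exist.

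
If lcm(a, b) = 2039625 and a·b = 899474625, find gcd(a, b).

gcd·lcm = product, so gcd = 899474625/2039625 = 441.

441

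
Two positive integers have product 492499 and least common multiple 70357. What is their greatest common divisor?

7

From gcd × lcm = uv: gcd = 492499 / 70357 = 7.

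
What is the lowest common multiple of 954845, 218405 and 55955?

3581623595

lcm(954845, 218405) = 954845·218405/gcd = 208542922225/1805 = 115536245
lcm(115536245, 55955) = 115536245·55955/gcd = 6464830588975/1805 = 3581623595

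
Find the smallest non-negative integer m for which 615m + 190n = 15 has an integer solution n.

13

Euclid: 615 = 3·190 + 45; 190 = 4·45 + 10; 45 = 4·10 + 5; 10 = 2·5 + 0 → gcd = 5; 15 = 5·3.
Back-substitution yields 615·(17) + 190·(-55) = 5, so one solution is m = 17·3 = 51, n = -55·3 = -165.
Solutions in m differ by 190/5 = 38; the one in [0, 38) is 51 mod 38 = 13.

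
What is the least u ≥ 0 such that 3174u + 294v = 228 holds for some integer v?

6

gcd(3174, 294) = 6 (Euclid: 3174 = 10·294 + 234; 294 = 1·234 + 60; 234 = 3·60 + 54; 60 = 1·54 + 6; 54 = 9·6 + 0), and 6 | 228.
Extended Euclid: 3174·(-5) + 294·(54) = 6. Scale by 38: u₀ = -190.
General solution u = u₀ + 49t; reducing mod 49 gives u = 6 (and v = -64).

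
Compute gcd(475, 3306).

Euclid: 3306 = 6·475 + 456; 475 = 1·456 + 19; 456 = 24·19 + 0. Last nonzero remainder: 19.

19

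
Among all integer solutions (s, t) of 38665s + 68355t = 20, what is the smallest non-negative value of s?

Reduce mod 68355: 38665s ≡ 20 (mod 68355). With g = gcd(38665, 68355) = 5 dividing 20, divide through: 7733s ≡ 4 (mod 13671).
Since gcd(7733, 13671) = 1, s ≡ 4·(7733)⁻¹ ≡ 6032 (mod 13671). Smallest non-negative: 6032.

6032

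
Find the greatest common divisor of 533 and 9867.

533 = 13 · 41
9867 = 3 · 11 · 13 · 23
Common: 13 = 13

13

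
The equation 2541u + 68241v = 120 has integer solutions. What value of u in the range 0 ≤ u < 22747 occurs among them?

10823

Reduce mod 68241: 2541u ≡ 120 (mod 68241). With g = gcd(2541, 68241) = 3 dividing 120, divide through: 847u ≡ 40 (mod 22747).
Since gcd(847, 22747) = 1, u ≡ 40·(847)⁻¹ ≡ 10823 (mod 22747). Smallest non-negative: 10823.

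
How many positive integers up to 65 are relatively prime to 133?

53

133 = 7·19. Inclusion–exclusion on these primes:
65 − ⌊65/7⌋ − ⌊65/19⌋ + ⌊65/133⌋ = 53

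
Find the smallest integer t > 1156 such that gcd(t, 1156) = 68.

Multiples of 68 above 1156: 68·18, 68·19, … . Need the cofactor coprime to 1156/68 = 17.
Checking s = 18, 19, … the first with gcd(s, 17) = 1 is s = 18, giving 1224.

1224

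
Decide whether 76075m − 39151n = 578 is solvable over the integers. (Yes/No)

By Bézout, 76075m − 39151n = 578 has integer solutions iff gcd(76075, 39151) | 578.
Euclid: 76075 = 1·39151 + 36924; 39151 = 1·36924 + 2227; 36924 = 16·2227 + 1292; 2227 = 1·1292 + 935; 1292 = 1·935 + 357; 935 = 2·357 + 221; 357 = 1·221 + 136; 221 = 1·136 + 85; 136 = 1·85 + 51; 85 = 1·51 + 34; 51 = 1·34 + 17; 34 = 2·17 + 0. gcd = 17; 578 mod 17 = 0. Yes.

Yes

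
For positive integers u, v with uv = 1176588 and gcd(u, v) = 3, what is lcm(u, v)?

For any two positive integers, gcd × lcm equals their product. Hence lcm = 1176588 / 3 = 392196.

392196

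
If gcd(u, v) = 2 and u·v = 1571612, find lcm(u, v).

For any two positive integers, gcd × lcm equals their product. Hence lcm = 1571612 / 2 = 785806.

785806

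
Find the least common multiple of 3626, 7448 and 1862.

275576

3626 = 2 · 7² · 37; 7448 = 2³ · 7² · 19; 1862 = 2 · 7² · 19
lcm takes max exponent of each prime: 2³ · 7² · 19 · 37 = 275576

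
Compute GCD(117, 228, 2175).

3

117 = 3² · 13; 228 = 2² · 3 · 19; 2175 = 3 · 5² · 29
gcd takes min exponent of each prime: 3 = 3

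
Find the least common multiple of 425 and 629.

425 = 5² · 17; 629 = 17 · 37
max exponents: 5² · 17 · 37 = 15725

15725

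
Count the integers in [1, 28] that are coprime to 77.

22

Prime factors of 77: 7, 11. Count integers ≤ 28 divisible by none of them.
By inclusion–exclusion: 28 − ⌊28/7⌋ − ⌊28/11⌋ + ⌊28/77⌋ = 22.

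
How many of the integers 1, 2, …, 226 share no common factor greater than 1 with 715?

Prime factors of 715: 5, 11, 13. Count integers ≤ 226 divisible by none of them.
By inclusion–exclusion: 226 − ⌊226/5⌋ − ⌊226/11⌋ − ⌊226/13⌋ + ⌊226/55⌋ + ⌊226/65⌋ + ⌊226/143⌋ − ⌊226/715⌋ = 152.

152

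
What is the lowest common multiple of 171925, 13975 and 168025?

171925 = 5² · 13 · 23²; 13975 = 5² · 13 · 43; 168025 = 5² · 11 · 13 · 47
lcm takes max exponent of each prime: 5² · 11 · 13 · 23² · 43 · 47 = 3822064675

3822064675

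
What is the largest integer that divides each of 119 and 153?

Euclid: 153 = 1·119 + 34; 119 = 3·34 + 17; 34 = 2·17 + 0. Last nonzero remainder: 17.

17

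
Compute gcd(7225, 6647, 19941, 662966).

289

gcd(7225, 6647): 7225 = 1·6647 + 578; 6647 = 11·578 + 289; 578 = 2·289 + 0 → 289
gcd(289, 19941): 19941 = 69·289 + 0 → 289
gcd(289, 662966): 662966 = 2294·289 + 0 → 289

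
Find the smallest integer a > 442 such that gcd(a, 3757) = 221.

663

gcd(a, 3757) = 221 forces 221 | a; write a = 221s. Then gcd(221s, 221·17) = 221·gcd(s, 17), so need gcd(s, 17) = 1.
221s > 442 gives s ≥ 3. The least s ≥ 3 coprime to 17 is 3, so a = 221·3 = 663.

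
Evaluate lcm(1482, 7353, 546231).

1832058774

1482 = 2 · 3 · 13 · 19; 7353 = 3² · 19 · 43; 546231 = 3 · 7 · 19 · 37²
lcm takes max exponent of each prime: 2 · 3² · 7 · 13 · 19 · 37² · 43 = 1832058774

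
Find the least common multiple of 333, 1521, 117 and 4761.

29770533

lcm(333, 1521) = 333·1521/gcd = 506493/9 = 56277
lcm(56277, 117) = 56277·117/gcd = 6584409/117 = 56277
lcm(56277, 4761) = 56277·4761/gcd = 267934797/9 = 29770533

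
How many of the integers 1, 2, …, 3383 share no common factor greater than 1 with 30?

Prime factors of 30: 2, 3, 5. Count integers ≤ 3383 divisible by none of them.
By inclusion–exclusion: 3383 − ⌊3383/2⌋ − ⌊3383/3⌋ − ⌊3383/5⌋ + ⌊3383/6⌋ + ⌊3383/10⌋ + ⌊3383/15⌋ − ⌊3383/30⌋ = 903.

903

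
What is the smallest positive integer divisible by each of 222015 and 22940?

gcd first: 222015 = 9·22940 + 15555; 22940 = 1·15555 + 7385; 15555 = 2·7385 + 785; 7385 = 9·785 + 320; 785 = 2·320 + 145; 320 = 2·145 + 30; 145 = 4·30 + 25; 30 = 1·25 + 5; 25 = 5·5 + 0 → gcd = 5
lcm = 222015·22940/gcd = 5093024100/5 = 1018604820

1018604820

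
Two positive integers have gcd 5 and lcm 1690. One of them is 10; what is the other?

Using ab = gcd(a,b)·lcm(a,b) = 5·1690 = 8450, we get b = 8450/10 = 845.

845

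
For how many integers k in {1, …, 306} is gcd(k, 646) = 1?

Prime factors of 646: 2, 17, 19. Count integers ≤ 306 divisible by none of them.
By inclusion–exclusion: 306 − ⌊306/2⌋ − ⌊306/17⌋ − ⌊306/19⌋ + ⌊306/34⌋ + ⌊306/38⌋ + ⌊306/323⌋ − ⌊306/646⌋ = 136.

136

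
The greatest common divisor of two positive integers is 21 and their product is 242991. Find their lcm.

11571

Since gcd(p,q)·lcm(p,q) = pq, lcm = 242991/21 = 11571.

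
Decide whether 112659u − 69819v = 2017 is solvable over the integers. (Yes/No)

gcd(112659, 69819): 112659 = 1·69819 + 42840; 69819 = 1·42840 + 26979; 42840 = 1·26979 + 15861; 26979 = 1·15861 + 11118; 15861 = 1·11118 + 4743; 11118 = 2·4743 + 1632; 4743 = 2·1632 + 1479; 1632 = 1·1479 + 153; 1479 = 9·153 + 102; 153 = 1·102 + 51; 102 = 2·51 + 0 → 51
51 does not divide 2017, so a solution does not exist.

No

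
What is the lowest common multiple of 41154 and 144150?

41154 = 2 · 3 · 19³; 144150 = 2 · 3 · 5² · 31²
max exponents: 2 · 3 · 5² · 19³ · 31² = 988724850

988724850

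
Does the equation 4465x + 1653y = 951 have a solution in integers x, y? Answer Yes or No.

No

gcd(4465, 1653): 4465 = 2·1653 + 1159; 1653 = 1·1159 + 494; 1159 = 2·494 + 171; 494 = 2·171 + 152; 171 = 1·152 + 19; 152 = 8·19 + 0 → 19
19 does not divide 951, so a solution does not exist.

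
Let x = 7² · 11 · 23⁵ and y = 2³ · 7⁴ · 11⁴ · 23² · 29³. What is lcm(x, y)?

44145461514256620056

max exponent per prime: 2³ · 7⁴ · 11⁴ · 23⁵ · 29³ = 44145461514256620056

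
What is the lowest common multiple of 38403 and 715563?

3053307321

gcd first: 715563 = 18·38403 + 24309; 38403 = 1·24309 + 14094; 24309 = 1·14094 + 10215; 14094 = 1·10215 + 3879; 10215 = 2·3879 + 2457; 3879 = 1·2457 + 1422; 2457 = 1·1422 + 1035; 1422 = 1·1035 + 387; 1035 = 2·387 + 261; 387 = 1·261 + 126; 261 = 2·126 + 9; 126 = 14·9 + 0 → gcd = 9
lcm = 38403·715563/gcd = 27479765889/9 = 3053307321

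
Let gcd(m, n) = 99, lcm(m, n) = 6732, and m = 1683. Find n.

396

m·n = gcd·lcm = 99·6732 = 666468, so n = 666468/1683 = 396.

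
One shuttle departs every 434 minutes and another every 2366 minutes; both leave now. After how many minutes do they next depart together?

73346

434 = 2 · 7 · 31; 2366 = 2 · 7 · 13²
max exponents: 2 · 7 · 13² · 31 = 73346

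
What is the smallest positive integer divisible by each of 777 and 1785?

gcd first: 1785 = 2·777 + 231; 777 = 3·231 + 84; 231 = 2·84 + 63; 84 = 1·63 + 21; 63 = 3·21 + 0 → gcd = 21
lcm = 777·1785/gcd = 1386945/21 = 66045

66045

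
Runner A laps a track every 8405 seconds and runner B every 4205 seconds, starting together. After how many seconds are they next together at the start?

7068605

gcd first: 8405 = 1·4205 + 4200; 4205 = 1·4200 + 5; 4200 = 840·5 + 0 → gcd = 5
lcm = 8405·4205/gcd = 35343025/5 = 7068605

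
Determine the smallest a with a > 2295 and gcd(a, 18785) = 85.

2380

Multiples of 85 above 2295: 85·28, 85·29, … . Need the cofactor coprime to 18785/85 = 221.
Checking s = 28, 29, … the first with gcd(s, 221) = 1 is s = 28, giving 2380.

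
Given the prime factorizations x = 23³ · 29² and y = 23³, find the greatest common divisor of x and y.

min exponent per shared prime: 23³ = 12167

12167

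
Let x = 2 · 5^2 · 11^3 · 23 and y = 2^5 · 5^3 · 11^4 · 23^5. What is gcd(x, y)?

min exponent per shared prime: 2 · 5^2 · 11^3 · 23 = 1530650

1530650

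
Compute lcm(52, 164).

2132

52 = 2² · 13; 164 = 2² · 41
max exponents: 2² · 13 · 41 = 2132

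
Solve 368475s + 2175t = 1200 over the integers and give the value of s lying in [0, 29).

gcd(368475, 2175) = 75 (Euclid: 368475 = 169·2175 + 900; 2175 = 2·900 + 375; 900 = 2·375 + 150; 375 = 2·150 + 75; 150 = 2·75 + 0), and 75 | 1200.
Extended Euclid: 368475·(-12) + 2175·(2033) = 75. Scale by 16: s₀ = -192.
General solution s = s₀ + 29k; reducing mod 29 gives s = 11 (and t = -1863).

11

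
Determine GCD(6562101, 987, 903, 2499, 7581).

21

gcd(6562101, 987): 6562101 = 6648·987 + 525; 987 = 1·525 + 462; 525 = 1·462 + 63; 462 = 7·63 + 21; 63 = 3·21 + 0 → 21
gcd(21, 903): 903 = 43·21 + 0 → 21
gcd(21, 2499): 2499 = 119·21 + 0 → 21
gcd(21, 7581): 7581 = 361·21 + 0 → 21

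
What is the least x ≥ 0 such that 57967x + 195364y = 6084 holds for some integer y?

964

gcd(57967, 195364) = 169 (Euclid: 195364 = 3·57967 + 21463; 57967 = 2·21463 + 15041; 21463 = 1·15041 + 6422; 15041 = 2·6422 + 2197; 6422 = 2·2197 + 2028; 2197 = 1·2028 + 169; 2028 = 12·169 + 0), and 169 | 6084.
Extended Euclid: 57967·(91) + 195364·(-27) = 169. Scale by 36: x₀ = 3276.
General solution x = x₀ + 1156t; reducing mod 1156 gives x = 964 (and y = -286).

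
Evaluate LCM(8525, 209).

161975

gcd first: 8525 = 40·209 + 165; 209 = 1·165 + 44; 165 = 3·44 + 33; 44 = 1·33 + 11; 33 = 3·11 + 0 → gcd = 11
lcm = 8525·209/gcd = 1781725/11 = 161975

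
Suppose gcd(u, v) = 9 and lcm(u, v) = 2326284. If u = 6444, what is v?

3249

u·v = gcd·lcm = 9·2326284 = 20936556, so v = 20936556/6444 = 3249.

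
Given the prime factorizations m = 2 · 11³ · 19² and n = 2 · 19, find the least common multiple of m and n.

960982

max exponent per prime: 2 · 11³ · 19² = 960982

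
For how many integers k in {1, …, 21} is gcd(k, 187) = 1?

187 = 11·17. Inclusion–exclusion on these primes:
21 − ⌊21/11⌋ − ⌊21/17⌋ + ⌊21/187⌋ = 19

19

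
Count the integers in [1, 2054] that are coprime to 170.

Prime factors of 170: 2, 5, 17. Count integers ≤ 2054 divisible by none of them.
By inclusion–exclusion: 2054 − ⌊2054/2⌋ − ⌊2054/5⌋ − ⌊2054/17⌋ + ⌊2054/10⌋ + ⌊2054/34⌋ + ⌊2054/85⌋ − ⌊2054/170⌋ = 774.

774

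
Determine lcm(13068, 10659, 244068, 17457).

4128613528644

13068 = 2² · 3³ · 11²; 10659 = 3 · 11 · 17 · 19; 244068 = 2² · 3 · 11 · 43²; 17457 = 3 · 11 · 23²
lcm takes max exponent of each prime: 2² · 3³ · 11² · 17 · 19 · 23² · 43² = 4128613528644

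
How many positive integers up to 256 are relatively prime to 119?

207

Prime factors of 119: 7, 17. Count integers ≤ 256 divisible by none of them.
By inclusion–exclusion: 256 − ⌊256/7⌋ − ⌊256/17⌋ + ⌊256/119⌋ = 207.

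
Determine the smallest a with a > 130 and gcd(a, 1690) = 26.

156

1690 = 26·65. Any a with gcd(a, 1690) = 26 is a multiple of 26, say 26s, with s coprime to 65.
Need s > 130/26, so s ≥ 6. First s ≥ 6 with gcd(s, 65) = 1 is s = 6. Thus a = 26·6 = 156.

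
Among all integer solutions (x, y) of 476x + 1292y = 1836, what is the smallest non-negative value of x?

12

gcd(476, 1292) = 68 (Euclid: 1292 = 2·476 + 340; 476 = 1·340 + 136; 340 = 2·136 + 68; 136 = 2·68 + 0), and 68 | 1836.
Extended Euclid: 476·(-8) + 1292·(3) = 68. Scale by 27: x₀ = -216.
General solution x = x₀ + 19t; reducing mod 19 gives x = 12 (and y = -3).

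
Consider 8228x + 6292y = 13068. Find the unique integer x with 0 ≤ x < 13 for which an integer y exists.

Euclid: 8228 = 1·6292 + 1936; 6292 = 3·1936 + 484; 1936 = 4·484 + 0 → gcd = 484; 13068 = 484·27.
Back-substitution yields 8228·(-3) + 6292·(4) = 484, so one solution is x = -3·27 = -81, y = 4·27 = 108.
Solutions in x differ by 6292/484 = 13; the one in [0, 13) is -81 mod 13 = 10.

10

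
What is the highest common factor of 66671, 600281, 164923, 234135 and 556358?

121

gcd(66671, 600281): 600281 = 9·66671 + 242; 66671 = 275·242 + 121; 242 = 2·121 + 0 → 121
gcd(121, 164923): 164923 = 1363·121 + 0 → 121
gcd(121, 234135): 234135 = 1935·121 + 0 → 121
gcd(121, 556358): 556358 = 4598·121 + 0 → 121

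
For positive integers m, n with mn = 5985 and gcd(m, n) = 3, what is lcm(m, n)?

1995

Since gcd(m,n)·lcm(m,n) = mn, lcm = 5985/3 = 1995.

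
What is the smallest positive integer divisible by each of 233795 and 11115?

233795 = 5 · 19 · 23 · 107; 11115 = 3² · 5 · 13 · 19
max exponents: 3² · 5 · 13 · 19 · 23 · 107 = 27354015

27354015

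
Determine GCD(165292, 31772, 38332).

gcd(165292, 31772): 165292 = 5·31772 + 6432; 31772 = 4·6432 + 6044; 6432 = 1·6044 + 388; 6044 = 15·388 + 224; 388 = 1·224 + 164; 224 = 1·164 + 60; 164 = 2·60 + 44; 60 = 1·44 + 16; 44 = 2·16 + 12; 16 = 1·12 + 4; 12 = 3·4 + 0 → 4
gcd(4, 38332): 38332 = 9583·4 + 0 → 4

4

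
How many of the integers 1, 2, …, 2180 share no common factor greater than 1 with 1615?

1554

Prime factors of 1615: 5, 17, 19. Count integers ≤ 2180 divisible by none of them.
By inclusion–exclusion: 2180 − ⌊2180/5⌋ − ⌊2180/17⌋ − ⌊2180/19⌋ + ⌊2180/85⌋ + ⌊2180/95⌋ + ⌊2180/323⌋ − ⌊2180/1615⌋ = 1554.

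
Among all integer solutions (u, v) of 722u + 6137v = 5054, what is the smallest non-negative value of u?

7

Euclid: 6137 = 8·722 + 361; 722 = 2·361 + 0 → gcd = 361; 5054 = 361·14.
Back-substitution yields 722·(-8) + 6137·(1) = 361, so one solution is u = -8·14 = -112, v = 1·14 = 14.
Solutions in u differ by 6137/361 = 17; the one in [0, 17) is -112 mod 17 = 7.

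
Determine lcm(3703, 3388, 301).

77066836

3703 = 7 · 23²; 3388 = 2² · 7 · 11²; 301 = 7 · 43
lcm takes max exponent of each prime: 2² · 7 · 11² · 23² · 43 = 77066836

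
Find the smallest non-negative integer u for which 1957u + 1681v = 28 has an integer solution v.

195

Reduce mod 1681: 1957u ≡ 28 (mod 1681). With g = gcd(1957, 1681) = 1 dividing 28, divide through: 1957u ≡ 28 (mod 1681).
Since gcd(1957, 1681) = 1, u ≡ 28·(1957)⁻¹ ≡ 195 (mod 1681). Smallest non-negative: 195.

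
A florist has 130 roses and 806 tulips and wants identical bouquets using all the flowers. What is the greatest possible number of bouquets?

Euclid: 806 = 6·130 + 26; 130 = 5·26 + 0. Last nonzero remainder: 26.

26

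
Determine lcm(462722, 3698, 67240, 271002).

lcm(462722, 3698) = 462722·3698/gcd = 1711145956/2 = 855572978
lcm(855572978, 67240) = 855572978·67240/gcd = 57528727040720/2 = 28764363520360
lcm(28764363520360, 271002) = 28764363520360·271002/gcd = 7795200042744600720/2 = 3897600021372300360

3897600021372300360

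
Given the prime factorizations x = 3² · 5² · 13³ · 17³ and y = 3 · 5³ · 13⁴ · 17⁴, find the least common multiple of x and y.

max exponent per prime: 3² · 5³ · 13⁴ · 17⁴ = 2683623691125

2683623691125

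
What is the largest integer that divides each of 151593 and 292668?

151593 = 3 · 13³ · 23
292668 = 2² · 3 · 29³
Common: 3 = 3

3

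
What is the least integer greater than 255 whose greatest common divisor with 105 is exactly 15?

270

gcd(x, 105) = 15 forces 15 | x; write x = 15s. Then gcd(15s, 15·7) = 15·gcd(s, 7), so need gcd(s, 7) = 1.
15s > 255 gives s ≥ 18. The least s ≥ 18 coprime to 7 is 18, so x = 15·18 = 270.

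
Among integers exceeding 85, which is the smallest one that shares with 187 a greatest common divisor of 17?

102

Multiples of 17 above 85: 17·6, 17·7, … . Need the cofactor coprime to 187/17 = 11.
Checking s = 6, 7, … the first with gcd(s, 11) = 1 is s = 6, giving 102.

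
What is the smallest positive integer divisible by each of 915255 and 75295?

gcd first: 915255 = 12·75295 + 11715; 75295 = 6·11715 + 5005; 11715 = 2·5005 + 1705; 5005 = 2·1705 + 1595; 1705 = 1·1595 + 110; 1595 = 14·110 + 55; 110 = 2·55 + 0 → gcd = 55
lcm = 915255·75295/gcd = 68914125225/55 = 1252984095

1252984095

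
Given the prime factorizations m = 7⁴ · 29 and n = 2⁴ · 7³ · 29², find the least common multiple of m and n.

max exponent per prime: 2⁴ · 7⁴ · 29² = 32307856

32307856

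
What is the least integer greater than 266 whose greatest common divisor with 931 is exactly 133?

931 = 133·7. Any x with gcd(x, 931) = 133 is a multiple of 133, say 133s, with s coprime to 7.
Need s > 266/133, so s ≥ 3. First s ≥ 3 with gcd(s, 7) = 1 is s = 3. Thus x = 133·3 = 399.

399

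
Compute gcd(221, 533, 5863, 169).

13

221 = 13 · 17; 533 = 13 · 41; 5863 = 11 · 13 · 41; 169 = 13²
gcd takes min exponent of each prime: 13 = 13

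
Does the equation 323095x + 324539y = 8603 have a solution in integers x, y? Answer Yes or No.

gcd(323095, 324539): 324539 = 1·323095 + 1444; 323095 = 223·1444 + 1083; 1444 = 1·1083 + 361; 1083 = 3·361 + 0 → 361
361 does not divide 8603, so a solution does not exist.

No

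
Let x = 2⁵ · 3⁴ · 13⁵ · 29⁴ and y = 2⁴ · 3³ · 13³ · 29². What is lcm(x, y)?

680681191391136

max exponent per prime: 2⁵ · 3⁴ · 13⁵ · 29⁴ = 680681191391136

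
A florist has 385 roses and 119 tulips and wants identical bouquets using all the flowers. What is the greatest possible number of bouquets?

Euclid: 385 = 3·119 + 28; 119 = 4·28 + 7; 28 = 4·7 + 0. Last nonzero remainder: 7.

7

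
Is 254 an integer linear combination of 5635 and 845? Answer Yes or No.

By Bézout, 5635p − 845q = 254 has integer solutions iff gcd(5635, 845) | 254.
Euclid: 5635 = 6·845 + 565; 845 = 1·565 + 280; 565 = 2·280 + 5; 280 = 56·5 + 0. gcd = 5; 254 mod 5 = 4. No.

No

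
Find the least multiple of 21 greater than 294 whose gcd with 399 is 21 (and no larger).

315

399 = 21·19. Any x with gcd(x, 399) = 21 is a multiple of 21, say 21s, with s coprime to 19.
Need s > 294/21, so s ≥ 15. First s ≥ 15 with gcd(s, 19) = 1 is s = 15. Thus x = 21·15 = 315.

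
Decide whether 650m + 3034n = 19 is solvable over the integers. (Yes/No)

No

gcd(650, 3034): 3034 = 4·650 + 434; 650 = 1·434 + 216; 434 = 2·216 + 2; 216 = 108·2 + 0 → 2
2 does not divide 19, so a solution does not exist.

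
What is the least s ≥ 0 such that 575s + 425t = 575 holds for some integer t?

1

Euclid: 575 = 1·425 + 150; 425 = 2·150 + 125; 150 = 1·125 + 25; 125 = 5·25 + 0 → gcd = 25; 575 = 25·23.
Back-substitution yields 575·(3) + 425·(-4) = 25, so one solution is s = 3·23 = 69, t = -4·23 = -92.
Solutions in s differ by 425/25 = 17; the one in [0, 17) is 69 mod 17 = 1.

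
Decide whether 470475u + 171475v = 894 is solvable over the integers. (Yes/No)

gcd(470475, 171475): 470475 = 2·171475 + 127525; 171475 = 1·127525 + 43950; 127525 = 2·43950 + 39625; 43950 = 1·39625 + 4325; 39625 = 9·4325 + 700; 4325 = 6·700 + 125; 700 = 5·125 + 75; 125 = 1·75 + 50; 75 = 1·50 + 25; 50 = 2·25 + 0 → 25
25 does not divide 894, so a solution does not exist.

No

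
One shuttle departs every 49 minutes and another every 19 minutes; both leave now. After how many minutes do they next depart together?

gcd first: 49 = 2·19 + 11; 19 = 1·11 + 8; 11 = 1·8 + 3; 8 = 2·3 + 2; 3 = 1·2 + 1; 2 = 2·1 + 0 → gcd = 1
lcm = 49·19/gcd = 931/1 = 931

931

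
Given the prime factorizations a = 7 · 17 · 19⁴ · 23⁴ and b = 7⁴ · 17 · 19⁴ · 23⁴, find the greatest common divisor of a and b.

4339829916359

min exponent per shared prime: 7 · 17 · 19⁴ · 23⁴ = 4339829916359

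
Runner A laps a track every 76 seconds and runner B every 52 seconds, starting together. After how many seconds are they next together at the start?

988

76 = 2² · 19; 52 = 2² · 13
max exponents: 2² · 13 · 19 = 988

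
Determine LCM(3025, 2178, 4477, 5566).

46336950

3025 = 5² · 11²; 2178 = 2 · 3² · 11²; 4477 = 11² · 37; 5566 = 2 · 11² · 23
lcm takes max exponent of each prime: 2 · 3² · 5² · 11² · 23 · 37 = 46336950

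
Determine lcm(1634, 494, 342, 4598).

1634 = 2 · 19 · 43; 494 = 2 · 13 · 19; 342 = 2 · 3² · 19; 4598 = 2 · 11² · 19
lcm takes max exponent of each prime: 2 · 3² · 11² · 13 · 19 · 43 = 23132538

23132538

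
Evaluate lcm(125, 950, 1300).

123500

125 = 5³; 950 = 2 · 5² · 19; 1300 = 2² · 5² · 13
lcm takes max exponent of each prime: 2² · 5³ · 13 · 19 = 123500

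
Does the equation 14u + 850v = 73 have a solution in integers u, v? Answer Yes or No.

No

By Bézout, 14u + 850v = 73 has integer solutions iff gcd(14, 850) | 73.
Euclid: 850 = 60·14 + 10; 14 = 1·10 + 4; 10 = 2·4 + 2; 4 = 2·2 + 0. gcd = 2; 73 mod 2 = 1. No.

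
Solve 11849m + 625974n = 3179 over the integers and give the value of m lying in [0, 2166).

1321

gcd(11849, 625974) = 289 (Euclid: 625974 = 52·11849 + 9826; 11849 = 1·9826 + 2023; 9826 = 4·2023 + 1734; 2023 = 1·1734 + 289; 1734 = 6·289 + 0), and 289 | 3179.
Extended Euclid: 11849·(317) + 625974·(-6) = 289. Scale by 11: m₀ = 3487.
General solution m = m₀ + 2166t; reducing mod 2166 gives m = 1321 (and n = -25).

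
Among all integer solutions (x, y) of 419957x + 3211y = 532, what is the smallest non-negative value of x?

18

Reduce mod 3211: 419957x ≡ 532 (mod 3211). With g = gcd(419957, 3211) = 19 dividing 532, divide through: 22103x ≡ 28 (mod 169).
Since gcd(22103, 169) = 1, x ≡ 28·(22103)⁻¹ ≡ 18 (mod 169). Smallest non-negative: 18.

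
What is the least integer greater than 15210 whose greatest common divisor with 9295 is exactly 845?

16055

gcd(t, 9295) = 845 forces 845 | t; write t = 845s. Then gcd(845s, 845·11) = 845·gcd(s, 11), so need gcd(s, 11) = 1.
845s > 15210 gives s ≥ 19. The least s ≥ 19 coprime to 11 is 19, so t = 845·19 = 16055.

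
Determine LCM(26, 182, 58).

lcm(26, 182) = 26·182/gcd = 4732/26 = 182
lcm(182, 58) = 182·58/gcd = 10556/2 = 5278

5278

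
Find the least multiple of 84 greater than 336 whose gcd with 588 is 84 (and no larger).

Multiples of 84 above 336: 84·5, 84·6, … . Need the cofactor coprime to 588/84 = 7.
Checking s = 5, 6, … the first with gcd(s, 7) = 1 is s = 5, giving 420.

420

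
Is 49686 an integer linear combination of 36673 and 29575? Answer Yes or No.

By Bézout, 36673x + 29575y = 49686 has integer solutions iff gcd(36673, 29575) | 49686.
Euclid: 36673 = 1·29575 + 7098; 29575 = 4·7098 + 1183; 7098 = 6·1183 + 0. gcd = 1183; 49686 mod 1183 = 0. Yes.

Yes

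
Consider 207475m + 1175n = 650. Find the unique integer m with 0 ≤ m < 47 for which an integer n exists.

Reduce mod 1175: 207475m ≡ 650 (mod 1175). With g = gcd(207475, 1175) = 25 dividing 650, divide through: 8299m ≡ 26 (mod 47).
Since gcd(8299, 47) = 1, m ≡ 26·(8299)⁻¹ ≡ 41 (mod 47). Smallest non-negative: 41.

41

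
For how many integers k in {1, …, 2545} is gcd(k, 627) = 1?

627 = 3·11·19. Inclusion–exclusion on these primes:
2545 − ⌊2545/3⌋ − ⌊2545/11⌋ − ⌊2545/19⌋ + ⌊2545/33⌋ + ⌊2545/57⌋ + ⌊2545/209⌋ − ⌊2545/627⌋ = 1462

1462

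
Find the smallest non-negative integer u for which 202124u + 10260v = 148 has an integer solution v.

587

Euclid: 202124 = 19·10260 + 7184; 10260 = 1·7184 + 3076; 7184 = 2·3076 + 1032; 3076 = 2·1032 + 1012; 1032 = 1·1012 + 20; 1012 = 50·20 + 12; 20 = 1·12 + 8; 12 = 1·8 + 4; 8 = 2·4 + 0 → gcd = 4; 148 = 4·37.
Back-substitution yields 202124·(-1024) + 10260·(20173) = 4, so one solution is u = -1024·37 = -37888, v = 20173·37 = 746401.
Solutions in u differ by 10260/4 = 2565; the one in [0, 2565) is -37888 mod 2565 = 587.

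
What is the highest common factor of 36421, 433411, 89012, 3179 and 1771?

gcd(36421, 433411): 433411 = 11·36421 + 32780; 36421 = 1·32780 + 3641; 32780 = 9·3641 + 11; 3641 = 331·11 + 0 → 11
gcd(11, 89012): 89012 = 8092·11 + 0 → 11
gcd(11, 3179): 3179 = 289·11 + 0 → 11
gcd(11, 1771): 1771 = 161·11 + 0 → 11

11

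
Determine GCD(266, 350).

14

266 = 2 · 7 · 19
350 = 2 · 5² · 7
Common: 2 · 7 = 14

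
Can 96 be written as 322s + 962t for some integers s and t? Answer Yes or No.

By Bézout, 322s + 962t = 96 has integer solutions iff gcd(322, 962) | 96.
Euclid: 962 = 2·322 + 318; 322 = 1·318 + 4; 318 = 79·4 + 2; 4 = 2·2 + 0. gcd = 2; 96 mod 2 = 0. Yes.

Yes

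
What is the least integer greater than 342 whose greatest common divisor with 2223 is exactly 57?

Multiples of 57 above 342: 57·7, 57·8, … . Need the cofactor coprime to 2223/57 = 39.
Checking s = 7, 8, … the first with gcd(s, 39) = 1 is s = 7, giving 399.

399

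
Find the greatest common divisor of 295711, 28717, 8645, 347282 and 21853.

gcd(295711, 28717): 295711 = 10·28717 + 8541; 28717 = 3·8541 + 3094; 8541 = 2·3094 + 2353; 3094 = 1·2353 + 741; 2353 = 3·741 + 130; 741 = 5·130 + 91; 130 = 1·91 + 39; 91 = 2·39 + 13; 39 = 3·13 + 0 → 13
gcd(13, 8645): 8645 = 665·13 + 0 → 13
gcd(13, 347282): 347282 = 26714·13 + 0 → 13
gcd(13, 21853): 21853 = 1681·13 + 0 → 13

13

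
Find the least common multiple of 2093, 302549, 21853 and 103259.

650390027929187

2093 = 7 · 13 · 23; 302549 = 13 · 17 · 37²; 21853 = 13 · 41²; 103259 = 13³ · 47
lcm takes max exponent of each prime: 7 · 13³ · 17 · 23 · 37² · 41² · 47 = 650390027929187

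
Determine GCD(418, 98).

2

Euclid: 418 = 4·98 + 26; 98 = 3·26 + 20; 26 = 1·20 + 6; 20 = 3·6 + 2; 6 = 3·2 + 0. Last nonzero remainder: 2.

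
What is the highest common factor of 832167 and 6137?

17

832167 = 3³ · 7² · 17 · 37
6137 = 17 · 19²
Common: 17 = 17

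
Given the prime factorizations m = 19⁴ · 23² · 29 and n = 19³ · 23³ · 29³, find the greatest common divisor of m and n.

105223919

min exponent per shared prime: 19³ · 23² · 29 = 105223919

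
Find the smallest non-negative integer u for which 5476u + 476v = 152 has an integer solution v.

76

gcd(5476, 476) = 4 (Euclid: 5476 = 11·476 + 240; 476 = 1·240 + 236; 240 = 1·236 + 4; 236 = 59·4 + 0), and 4 | 152.
Extended Euclid: 5476·(2) + 476·(-23) = 4. Scale by 38: u₀ = 76.
General solution u = u₀ + 119t; reducing mod 119 gives u = 76 (and v = -874).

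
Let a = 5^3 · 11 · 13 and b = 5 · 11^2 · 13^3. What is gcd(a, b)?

715

min exponent per shared prime: 5 · 11 · 13 = 715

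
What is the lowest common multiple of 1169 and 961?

1169 = 7 · 167; 961 = 31²
max exponents: 7 · 31² · 167 = 1123409

1123409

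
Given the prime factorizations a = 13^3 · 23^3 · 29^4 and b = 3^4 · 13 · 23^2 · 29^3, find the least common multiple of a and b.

max exponent per prime: 3^4 · 13^3 · 23^3 · 29^4 = 1531406815025139

1531406815025139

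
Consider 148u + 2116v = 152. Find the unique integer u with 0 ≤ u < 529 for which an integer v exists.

144

Euclid: 2116 = 14·148 + 44; 148 = 3·44 + 16; 44 = 2·16 + 12; 16 = 1·12 + 4; 12 = 3·4 + 0 → gcd = 4; 152 = 4·38.
Back-substitution yields 148·(143) + 2116·(-10) = 4, so one solution is u = 143·38 = 5434, v = -10·38 = -380.
Solutions in u differ by 2116/4 = 529; the one in [0, 529) is 5434 mod 529 = 144.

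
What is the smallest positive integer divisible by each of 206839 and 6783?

206839 = 17 · 23³; 6783 = 3 · 7 · 17 · 19
max exponents: 3 · 7 · 17 · 19 · 23³ = 82528761

82528761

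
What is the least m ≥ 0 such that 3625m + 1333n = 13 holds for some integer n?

gcd(3625, 1333) = 1 (Euclid: 3625 = 2·1333 + 959; 1333 = 1·959 + 374; 959 = 2·374 + 211; 374 = 1·211 + 163; 211 = 1·163 + 48; 163 = 3·48 + 19; 48 = 2·19 + 10; 19 = 1·10 + 9; 10 = 1·9 + 1; 9 = 9·1 + 0), and 1 | 13.
Extended Euclid: 3625·(139) + 1333·(-378) = 1. Scale by 13: m₀ = 1807.
General solution m = m₀ + 1333t; reducing mod 1333 gives m = 474 (and n = -1289).

474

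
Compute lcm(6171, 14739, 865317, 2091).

1240630077093

6171 = 3 · 11² · 17; 14739 = 3 · 17³; 865317 = 3 · 17 · 19² · 47; 2091 = 3 · 17 · 41
lcm takes max exponent of each prime: 3 · 11² · 17³ · 19² · 41 · 47 = 1240630077093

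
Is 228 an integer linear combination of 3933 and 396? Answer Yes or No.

By Bézout, 3933p + 396q = 228 has integer solutions iff gcd(3933, 396) | 228.
Euclid: 3933 = 9·396 + 369; 396 = 1·369 + 27; 369 = 13·27 + 18; 27 = 1·18 + 9; 18 = 2·9 + 0. gcd = 9; 228 mod 9 = 3. No.

No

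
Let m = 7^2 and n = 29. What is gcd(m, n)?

min exponent per shared prime: (none) = 1

1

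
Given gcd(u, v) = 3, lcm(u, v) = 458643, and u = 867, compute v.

1587

u·v = gcd·lcm = 3·458643 = 1375929, so v = 1375929/867 = 1587.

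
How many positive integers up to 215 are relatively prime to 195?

106

Prime factors of 195: 3, 5, 13. Count integers ≤ 215 divisible by none of them.
By inclusion–exclusion: 215 − ⌊215/3⌋ − ⌊215/5⌋ − ⌊215/13⌋ + ⌊215/15⌋ + ⌊215/39⌋ + ⌊215/65⌋ − ⌊215/195⌋ = 106.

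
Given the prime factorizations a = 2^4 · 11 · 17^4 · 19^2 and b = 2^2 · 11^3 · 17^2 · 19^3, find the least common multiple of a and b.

max exponent per prime: 2^4 · 11^3 · 17^4 · 19^3 = 12199850998544

12199850998544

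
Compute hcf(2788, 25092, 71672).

68

2788 = 2² · 17 · 41; 25092 = 2² · 3² · 17 · 41; 71672 = 2³ · 17² · 31
gcd takes min exponent of each prime: 2² · 17 = 68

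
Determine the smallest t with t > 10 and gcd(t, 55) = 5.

15

55 = 5·11. Any t with gcd(t, 55) = 5 is a multiple of 5, say 5s, with s coprime to 11.
Need s > 10/5, so s ≥ 3. First s ≥ 3 with gcd(s, 11) = 1 is s = 3. Thus t = 5·3 = 15.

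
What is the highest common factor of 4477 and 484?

121

4477 = 11² · 37
484 = 2² · 11²
Common: 11² = 121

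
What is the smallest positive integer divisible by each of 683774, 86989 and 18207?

264620538

683774 = 2 · 7 · 13² · 17²; 86989 = 7 · 17² · 43; 18207 = 3² · 7 · 17²
lcm takes max exponent of each prime: 2 · 3² · 7 · 13² · 17² · 43 = 264620538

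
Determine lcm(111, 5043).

186591

gcd first: 5043 = 45·111 + 48; 111 = 2·48 + 15; 48 = 3·15 + 3; 15 = 5·3 + 0 → gcd = 3
lcm = 111·5043/gcd = 559773/3 = 186591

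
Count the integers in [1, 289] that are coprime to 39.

178

Prime factors of 39: 3, 13. Count integers ≤ 289 divisible by none of them.
By inclusion–exclusion: 289 − ⌊289/3⌋ − ⌊289/13⌋ + ⌊289/39⌋ = 178.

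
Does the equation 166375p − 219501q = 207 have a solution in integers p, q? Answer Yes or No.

Yes

By Bézout, 166375p − 219501q = 207 has integer solutions iff gcd(166375, 219501) | 207.
Euclid: 219501 = 1·166375 + 53126; 166375 = 3·53126 + 6997; 53126 = 7·6997 + 4147; 6997 = 1·4147 + 2850; 4147 = 1·2850 + 1297; 2850 = 2·1297 + 256; 1297 = 5·256 + 17; 256 = 15·17 + 1; 17 = 17·1 + 0. gcd = 1; 207 mod 1 = 0. Yes.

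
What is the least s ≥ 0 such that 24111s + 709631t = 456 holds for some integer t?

6269

Euclid: 709631 = 29·24111 + 10412; 24111 = 2·10412 + 3287; 10412 = 3·3287 + 551; 3287 = 5·551 + 532; 551 = 1·532 + 19; 532 = 28·19 + 0 → gcd = 19; 456 = 19·24.
Back-substitution yields 24111·(-1295) + 709631·(44) = 19, so one solution is s = -1295·24 = -31080, t = 44·24 = 1056.
Solutions in s differ by 709631/19 = 37349; the one in [0, 37349) is -31080 mod 37349 = 6269.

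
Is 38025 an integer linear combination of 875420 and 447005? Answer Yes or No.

By Bézout, 875420p + 447005q = 38025 has integer solutions iff gcd(875420, 447005) | 38025.
Euclid: 875420 = 1·447005 + 428415; 447005 = 1·428415 + 18590; 428415 = 23·18590 + 845; 18590 = 22·845 + 0. gcd = 845; 38025 mod 845 = 0. Yes.

Yes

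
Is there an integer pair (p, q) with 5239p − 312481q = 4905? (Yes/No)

No

By Bézout, 5239p − 312481q = 4905 has integer solutions iff gcd(5239, 312481) | 4905.
Euclid: 312481 = 59·5239 + 3380; 5239 = 1·3380 + 1859; 3380 = 1·1859 + 1521; 1859 = 1·1521 + 338; 1521 = 4·338 + 169; 338 = 2·169 + 0. gcd = 169; 4905 mod 169 = 4. No.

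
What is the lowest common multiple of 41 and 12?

41 = 41; 12 = 2² · 3
max exponents: 2² · 3 · 41 = 492

492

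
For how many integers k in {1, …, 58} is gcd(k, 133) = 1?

Prime factors of 133: 7, 19. Count integers ≤ 58 divisible by none of them.
By inclusion–exclusion: 58 − ⌊58/7⌋ − ⌊58/19⌋ + ⌊58/133⌋ = 47.

47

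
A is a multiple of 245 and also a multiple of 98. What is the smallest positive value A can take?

490

gcd first: 245 = 2·98 + 49; 98 = 2·49 + 0 → gcd = 49
lcm = 245·98/gcd = 24010/49 = 490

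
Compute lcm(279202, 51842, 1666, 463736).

1697343784136

lcm(279202, 51842) = 279202·51842/gcd = 14474390084/98 = 147697858
lcm(147697858, 1666) = 147697858·1666/gcd = 246064631428/98 = 2510863586
lcm(2510863586, 463736) = 2510863586·463736/gcd = 1164377835917296/686 = 1697343784136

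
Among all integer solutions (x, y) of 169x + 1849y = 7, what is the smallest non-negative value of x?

1302

gcd(169, 1849) = 1 (Euclid: 1849 = 10·169 + 159; 169 = 1·159 + 10; 159 = 15·10 + 9; 10 = 1·9 + 1; 9 = 9·1 + 0), and 1 | 7.
Extended Euclid: 169·(186) + 1849·(-17) = 1. Scale by 7: x₀ = 1302.
General solution x = x₀ + 1849t; reducing mod 1849 gives x = 1302 (and y = -119).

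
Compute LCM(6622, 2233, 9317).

23236598

6622 = 2 · 7 · 11 · 43; 2233 = 7 · 11 · 29; 9317 = 7 · 11³
lcm takes max exponent of each prime: 2 · 7 · 11³ · 29 · 43 = 23236598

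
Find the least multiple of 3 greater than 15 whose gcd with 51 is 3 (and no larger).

18

51 = 3·17. Any t with gcd(t, 51) = 3 is a multiple of 3, say 3s, with s coprime to 17.
Need s > 15/3, so s ≥ 6. First s ≥ 6 with gcd(s, 17) = 1 is s = 6. Thus t = 3·6 = 18.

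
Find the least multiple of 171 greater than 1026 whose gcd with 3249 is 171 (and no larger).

gcd(m, 3249) = 171 forces 171 | m; write m = 171s. Then gcd(171s, 171·19) = 171·gcd(s, 19), so need gcd(s, 19) = 1.
171s > 1026 gives s ≥ 7. The least s ≥ 7 coprime to 19 is 7, so m = 171·7 = 1197.

1197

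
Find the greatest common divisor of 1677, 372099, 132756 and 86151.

1677 = 3 · 13 · 43; 372099 = 3 · 7 · 13 · 29 · 47; 132756 = 2² · 3 · 13 · 23 · 37; 86151 = 3 · 13 · 47²
gcd takes min exponent of each prime: 3 · 13 = 39

39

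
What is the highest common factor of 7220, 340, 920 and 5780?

gcd(7220, 340): 7220 = 21·340 + 80; 340 = 4·80 + 20; 80 = 4·20 + 0 → 20
gcd(20, 920): 920 = 46·20 + 0 → 20
gcd(20, 5780): 5780 = 289·20 + 0 → 20

20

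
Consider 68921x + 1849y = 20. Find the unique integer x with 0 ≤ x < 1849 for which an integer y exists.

1223

gcd(68921, 1849) = 1 (Euclid: 68921 = 37·1849 + 508; 1849 = 3·508 + 325; 508 = 1·325 + 183; 325 = 1·183 + 142; 183 = 1·142 + 41; 142 = 3·41 + 19; 41 = 2·19 + 3; 19 = 6·3 + 1; 3 = 3·1 + 0), and 1 | 20.
Extended Euclid: 68921·(-586) + 1849·(21843) = 1. Scale by 20: x₀ = -11720.
General solution x = x₀ + 1849t; reducing mod 1849 gives x = 1223 (and y = -45587).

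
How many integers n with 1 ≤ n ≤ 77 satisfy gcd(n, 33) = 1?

Prime factors of 33: 3, 11. Count integers ≤ 77 divisible by none of them.
By inclusion–exclusion: 77 − ⌊77/3⌋ − ⌊77/11⌋ + ⌊77/33⌋ = 47.

47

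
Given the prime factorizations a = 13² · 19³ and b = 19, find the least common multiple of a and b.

max exponent per prime: 13² · 19³ = 1159171

1159171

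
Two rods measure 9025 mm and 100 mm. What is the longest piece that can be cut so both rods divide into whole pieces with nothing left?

25

9025 = 5² · 19²
100 = 2² · 5²
Common: 5² = 25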